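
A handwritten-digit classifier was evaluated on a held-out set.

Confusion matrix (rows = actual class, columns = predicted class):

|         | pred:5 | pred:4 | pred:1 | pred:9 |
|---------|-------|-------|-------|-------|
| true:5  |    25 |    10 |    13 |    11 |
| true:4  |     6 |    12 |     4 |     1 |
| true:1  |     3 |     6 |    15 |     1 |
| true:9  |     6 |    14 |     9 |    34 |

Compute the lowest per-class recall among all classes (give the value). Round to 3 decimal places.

0.424

Per-class recall (TP/(TP+FN)):
  5: TP=25, FN=10+13+11=34 → 25/59 = 0.4237
  4: TP=12, FN=6+4+1=11 → 12/23 = 0.5217
  1: TP=15, FN=3+6+1=10 → 15/25 = 0.6000
  9: TP=34, FN=6+14+9=29 → 34/63 = 0.5397
Lowest is class '5' with recall = 0.424.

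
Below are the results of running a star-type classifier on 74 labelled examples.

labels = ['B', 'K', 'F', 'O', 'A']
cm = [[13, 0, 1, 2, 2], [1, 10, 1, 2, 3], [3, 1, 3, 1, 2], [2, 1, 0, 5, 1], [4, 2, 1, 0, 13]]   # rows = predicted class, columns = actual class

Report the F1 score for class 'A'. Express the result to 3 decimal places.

0.634

F1 score = 2·TP/(2·TP+FP+FN).
A: TP=13, FP=4+2+1+0=7, FN=2+3+2+1=8 → 26/41 = 0.6341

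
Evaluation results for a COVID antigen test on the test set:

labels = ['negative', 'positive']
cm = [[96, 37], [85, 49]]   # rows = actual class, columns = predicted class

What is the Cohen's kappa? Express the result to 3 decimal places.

0.087

Observed agreement pₒ = trace/N = 145/267 = 0.5431
Expected agreement pₑ = Σ (rowᵢ·colᵢ)/N² = (133·181 + 134·86)/267² = 0.4993
κ = (pₒ − pₑ)/(1 − pₑ) = (0.5431 − 0.4993)/(1 − 0.4993) = 0.087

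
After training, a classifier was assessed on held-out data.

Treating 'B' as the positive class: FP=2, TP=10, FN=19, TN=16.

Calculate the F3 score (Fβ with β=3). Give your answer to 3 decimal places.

Fβ = (1+β²)·TP / ((1+β²)·TP + β²·FN + FP), with β²=9
= 10·10 / (10·10 + 9·19 + 2) = 0.366

0.366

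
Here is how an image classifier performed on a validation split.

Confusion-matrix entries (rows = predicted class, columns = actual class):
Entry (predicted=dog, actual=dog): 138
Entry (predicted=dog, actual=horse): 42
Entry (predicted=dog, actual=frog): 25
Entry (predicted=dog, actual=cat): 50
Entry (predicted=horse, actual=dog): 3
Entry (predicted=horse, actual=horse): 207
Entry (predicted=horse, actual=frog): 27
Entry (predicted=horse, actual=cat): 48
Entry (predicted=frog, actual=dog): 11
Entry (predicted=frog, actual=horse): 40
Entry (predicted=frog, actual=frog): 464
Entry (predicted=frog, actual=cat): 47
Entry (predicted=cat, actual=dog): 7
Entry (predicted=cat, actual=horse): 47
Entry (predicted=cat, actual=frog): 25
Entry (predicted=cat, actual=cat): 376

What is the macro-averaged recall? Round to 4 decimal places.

Per-class recall (TP/(TP+FN)):
  dog: TP=138, FN=3+11+7=21 → 138/159 = 0.86792
  horse: TP=207, FN=42+40+47=129 → 207/336 = 0.61607
  frog: TP=464, FN=25+27+25=77 → 464/541 = 0.85767
  cat: TP=376, FN=50+48+47=145 → 376/521 = 0.72169
Macro-recall = mean = (0.86792 + 0.61607 + 0.85767 + 0.72169) / 4 = 0.7658

0.7658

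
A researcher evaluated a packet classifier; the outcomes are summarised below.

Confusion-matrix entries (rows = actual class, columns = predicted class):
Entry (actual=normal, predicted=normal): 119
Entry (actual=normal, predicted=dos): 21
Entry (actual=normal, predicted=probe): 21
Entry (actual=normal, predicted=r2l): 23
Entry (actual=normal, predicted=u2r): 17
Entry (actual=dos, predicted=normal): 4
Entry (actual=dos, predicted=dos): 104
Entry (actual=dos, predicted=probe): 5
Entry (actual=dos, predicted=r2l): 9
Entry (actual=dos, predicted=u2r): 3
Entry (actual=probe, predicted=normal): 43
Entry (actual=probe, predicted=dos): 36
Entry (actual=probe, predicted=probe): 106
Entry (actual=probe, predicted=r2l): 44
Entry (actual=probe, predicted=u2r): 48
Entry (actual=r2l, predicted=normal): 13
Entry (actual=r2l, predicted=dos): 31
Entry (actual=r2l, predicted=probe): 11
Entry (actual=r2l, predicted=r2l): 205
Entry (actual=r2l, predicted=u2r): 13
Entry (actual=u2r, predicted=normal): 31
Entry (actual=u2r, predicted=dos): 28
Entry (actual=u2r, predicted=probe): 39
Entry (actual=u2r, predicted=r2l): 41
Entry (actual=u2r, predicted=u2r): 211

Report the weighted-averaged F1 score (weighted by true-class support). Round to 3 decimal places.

0.602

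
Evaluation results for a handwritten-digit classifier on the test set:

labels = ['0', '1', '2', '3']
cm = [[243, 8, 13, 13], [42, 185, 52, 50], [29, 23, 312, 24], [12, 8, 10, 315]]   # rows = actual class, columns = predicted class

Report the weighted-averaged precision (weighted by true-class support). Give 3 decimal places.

0.793

Per-class precision (TP/(TP+FP)):
  0: TP=243, FP=42+29+12=83 → 243/326 = 0.7454
  1: TP=185, FP=8+23+8=39 → 185/224 = 0.8259
  2: TP=312, FP=13+52+10=75 → 312/387 = 0.8062
  3: TP=315, FP=13+50+24=87 → 315/402 = 0.7836
Weighted-precision = Σ (supportᵢ/N)·precisionᵢ with N=1339: (277/1339)·0.7454 + (329/1339)·0.8259 + (388/1339)·0.8062 + (345/1339)·0.7836 = 0.793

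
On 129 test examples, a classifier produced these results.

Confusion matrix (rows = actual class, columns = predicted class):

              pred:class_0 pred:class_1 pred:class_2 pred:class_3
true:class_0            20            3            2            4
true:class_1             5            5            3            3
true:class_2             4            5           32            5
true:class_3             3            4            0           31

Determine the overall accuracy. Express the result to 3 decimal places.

Accuracy = trace / total = (20+5+32+31=88) / 129 = 88/129 = 0.682

0.682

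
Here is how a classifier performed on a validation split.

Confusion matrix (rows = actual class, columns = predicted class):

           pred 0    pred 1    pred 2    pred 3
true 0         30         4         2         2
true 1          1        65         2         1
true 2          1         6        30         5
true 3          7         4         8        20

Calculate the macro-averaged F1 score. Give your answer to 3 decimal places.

Per-class F1 score (2·TP/(2·TP+FP+FN)):
  0: TP=30, FP=1+1+7=9, FN=4+2+2=8 → 60/77 = 0.7792
  1: TP=65, FP=4+6+4=14, FN=1+2+1=4 → 130/148 = 0.8784
  2: TP=30, FP=2+2+8=12, FN=1+6+5=12 → 60/84 = 0.7143
  3: TP=20, FP=2+1+5=8, FN=7+4+8=19 → 40/67 = 0.5970
Macro-F1 score = mean = (0.7792 + 0.8784 + 0.7143 + 0.5970) / 4 = 0.742

0.742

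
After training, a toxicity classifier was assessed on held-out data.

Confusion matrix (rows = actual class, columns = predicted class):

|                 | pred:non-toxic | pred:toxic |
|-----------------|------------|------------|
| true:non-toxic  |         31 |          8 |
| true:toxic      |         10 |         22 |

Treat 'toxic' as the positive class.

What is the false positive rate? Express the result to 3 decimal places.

FPR = FP/(FP+TN) = 8/(8+31) = 0.205

0.205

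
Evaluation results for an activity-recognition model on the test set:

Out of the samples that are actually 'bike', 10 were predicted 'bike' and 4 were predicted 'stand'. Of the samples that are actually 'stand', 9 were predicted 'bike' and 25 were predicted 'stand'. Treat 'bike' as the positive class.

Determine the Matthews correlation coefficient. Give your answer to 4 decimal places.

MCC = (TP·TN − FP·FN) / √((TP+FP)(TP+FN)(TN+FP)(TN+FN))
Numerator = 10·25 − 9·4 = 214
Denominator = √(19·14·34·29) = √262276 = 512.1289
MCC = 214 / 512.1289 = 0.4179

0.4179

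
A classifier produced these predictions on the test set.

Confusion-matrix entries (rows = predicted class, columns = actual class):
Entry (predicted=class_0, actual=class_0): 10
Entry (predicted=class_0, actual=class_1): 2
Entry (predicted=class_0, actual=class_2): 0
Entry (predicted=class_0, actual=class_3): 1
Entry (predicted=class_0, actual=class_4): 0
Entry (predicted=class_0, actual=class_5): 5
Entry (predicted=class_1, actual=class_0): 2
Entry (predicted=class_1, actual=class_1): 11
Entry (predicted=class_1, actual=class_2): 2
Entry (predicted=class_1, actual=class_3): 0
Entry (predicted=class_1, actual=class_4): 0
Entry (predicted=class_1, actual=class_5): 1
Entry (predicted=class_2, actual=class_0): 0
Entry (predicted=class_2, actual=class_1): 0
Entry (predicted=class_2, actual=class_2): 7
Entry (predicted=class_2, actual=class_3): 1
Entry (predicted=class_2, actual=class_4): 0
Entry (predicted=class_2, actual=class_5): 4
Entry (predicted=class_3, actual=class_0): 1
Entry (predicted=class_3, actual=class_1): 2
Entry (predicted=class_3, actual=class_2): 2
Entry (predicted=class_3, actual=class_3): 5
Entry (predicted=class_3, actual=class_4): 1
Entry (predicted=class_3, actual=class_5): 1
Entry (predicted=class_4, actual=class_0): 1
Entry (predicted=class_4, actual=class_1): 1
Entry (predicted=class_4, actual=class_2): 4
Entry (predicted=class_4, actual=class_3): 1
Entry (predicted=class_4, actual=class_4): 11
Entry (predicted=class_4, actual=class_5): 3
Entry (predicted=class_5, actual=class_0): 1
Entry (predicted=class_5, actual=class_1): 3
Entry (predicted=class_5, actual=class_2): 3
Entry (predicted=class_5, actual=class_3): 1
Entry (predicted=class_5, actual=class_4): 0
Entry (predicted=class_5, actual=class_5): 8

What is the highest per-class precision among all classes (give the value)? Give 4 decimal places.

0.6875

Per-class precision (TP/(TP+FP)):
  class_0: TP=10, FP=2+0+1+0+5=8 → 10/18 = 0.55556
  class_1: TP=11, FP=2+2+0+0+1=5 → 11/16 = 0.68750
  class_2: TP=7, FP=0+0+1+0+4=5 → 7/12 = 0.58333
  class_3: TP=5, FP=1+2+2+1+1=7 → 5/12 = 0.41667
  class_4: TP=11, FP=1+1+4+1+3=10 → 11/21 = 0.52381
  class_5: TP=8, FP=1+3+3+1+0=8 → 8/16 = 0.50000
Highest is class 'class_1' with precision = 0.6875.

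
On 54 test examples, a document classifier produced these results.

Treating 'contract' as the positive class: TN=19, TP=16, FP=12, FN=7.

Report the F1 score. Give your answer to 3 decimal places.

Precision = TP/(TP+FP) = 16/28 = 0.5714
Recall = TP/(TP+FN) = 16/23 = 0.6957
F1 = 2·TP/(2·TP+FP+FN) = 32/51 = 0.627

0.627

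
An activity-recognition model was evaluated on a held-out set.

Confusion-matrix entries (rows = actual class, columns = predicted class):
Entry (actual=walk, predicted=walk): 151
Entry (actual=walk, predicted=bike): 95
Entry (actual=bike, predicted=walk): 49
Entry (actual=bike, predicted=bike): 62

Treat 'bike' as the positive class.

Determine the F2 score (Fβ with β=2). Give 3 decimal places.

Fβ = (1+β²)·TP / ((1+β²)·TP + β²·FN + FP), with β²=4
= 5·62 / (5·62 + 4·49 + 95) = 0.516

0.516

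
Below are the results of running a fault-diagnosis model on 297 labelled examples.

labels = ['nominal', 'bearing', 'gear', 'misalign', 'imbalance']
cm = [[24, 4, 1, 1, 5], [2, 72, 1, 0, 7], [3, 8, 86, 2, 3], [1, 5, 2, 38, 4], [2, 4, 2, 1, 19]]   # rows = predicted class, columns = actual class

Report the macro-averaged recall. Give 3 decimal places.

Per-class recall (TP/(TP+FN)):
  nominal: TP=24, FN=2+3+1+2=8 → 24/32 = 0.7500
  bearing: TP=72, FN=4+8+5+4=21 → 72/93 = 0.7742
  gear: TP=86, FN=1+1+2+2=6 → 86/92 = 0.9348
  misalign: TP=38, FN=1+0+2+1=4 → 38/42 = 0.9048
  imbalance: TP=19, FN=5+7+3+4=19 → 19/38 = 0.5000
Macro-recall = mean = (0.7500 + 0.7742 + 0.9348 + 0.9048 + 0.5000) / 5 = 0.773

0.773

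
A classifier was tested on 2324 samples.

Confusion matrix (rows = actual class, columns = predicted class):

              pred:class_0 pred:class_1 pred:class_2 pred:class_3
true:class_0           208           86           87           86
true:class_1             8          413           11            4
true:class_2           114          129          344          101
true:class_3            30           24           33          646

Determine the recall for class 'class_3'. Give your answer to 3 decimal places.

Treat 'class_3' as positive and all other classes as negative.
recall = TP/(TP+FN).
class_3: TP=646, FN=30+24+33=87 → 646/733 = 0.8813

0.881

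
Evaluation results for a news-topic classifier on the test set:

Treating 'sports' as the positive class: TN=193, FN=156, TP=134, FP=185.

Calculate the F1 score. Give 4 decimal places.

0.4401

Precision = TP/(TP+FP) = 134/319 = 0.4201
Recall = TP/(TP+FN) = 134/290 = 0.4621
F1 = 2·TP/(2·TP+FP+FN) = 268/609 = 0.4401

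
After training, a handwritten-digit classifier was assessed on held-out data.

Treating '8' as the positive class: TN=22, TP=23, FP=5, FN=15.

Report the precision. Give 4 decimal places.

Precision = TP/(TP+FP) = 23/(23+5) = 23/28 = 0.8214

0.8214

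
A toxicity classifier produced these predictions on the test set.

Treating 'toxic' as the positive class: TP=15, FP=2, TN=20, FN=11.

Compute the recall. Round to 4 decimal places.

0.5769

Recall = TP/(TP+FN) = 15/(15+11) = 15/26 = 0.5769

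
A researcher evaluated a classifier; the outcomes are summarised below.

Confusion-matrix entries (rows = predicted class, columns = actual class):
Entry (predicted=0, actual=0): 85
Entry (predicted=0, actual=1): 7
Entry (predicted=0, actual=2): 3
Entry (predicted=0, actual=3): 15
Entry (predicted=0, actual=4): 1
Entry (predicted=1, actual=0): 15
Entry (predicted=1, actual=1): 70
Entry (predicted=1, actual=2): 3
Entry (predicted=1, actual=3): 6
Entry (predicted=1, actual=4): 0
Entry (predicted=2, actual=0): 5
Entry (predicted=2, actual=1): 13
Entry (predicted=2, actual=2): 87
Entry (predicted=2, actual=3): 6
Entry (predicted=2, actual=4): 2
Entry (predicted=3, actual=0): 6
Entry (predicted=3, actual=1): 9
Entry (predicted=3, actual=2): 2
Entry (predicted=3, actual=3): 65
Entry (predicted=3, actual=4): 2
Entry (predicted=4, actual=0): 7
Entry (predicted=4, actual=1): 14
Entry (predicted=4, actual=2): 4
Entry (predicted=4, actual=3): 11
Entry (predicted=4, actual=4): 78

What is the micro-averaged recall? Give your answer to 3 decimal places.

Micro-averaging pools counts across classes: ΣTP=385, ΣFP=131, ΣFN=131.
Micro-recall = TP/(TP+FN) on pooled counts = 0.746 (equals overall accuracy in single-label multiclass).

0.746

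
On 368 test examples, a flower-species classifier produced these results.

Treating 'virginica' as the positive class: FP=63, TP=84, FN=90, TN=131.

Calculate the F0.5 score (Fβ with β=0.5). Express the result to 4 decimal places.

Fβ = (1+β²)·TP / ((1+β²)·TP + β²·FN + FP), with β²=1/4
= 1.25·84 / (1.25·84 + 0.25·90 + 63) = 0.5512

0.5512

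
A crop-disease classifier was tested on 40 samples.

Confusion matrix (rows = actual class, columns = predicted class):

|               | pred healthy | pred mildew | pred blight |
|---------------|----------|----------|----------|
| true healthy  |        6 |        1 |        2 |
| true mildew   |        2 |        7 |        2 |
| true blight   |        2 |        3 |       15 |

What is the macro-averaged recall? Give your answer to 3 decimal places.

0.684

Per-class recall (TP/(TP+FN)):
  healthy: TP=6, FN=1+2=3 → 6/9 = 0.6667
  mildew: TP=7, FN=2+2=4 → 7/11 = 0.6364
  blight: TP=15, FN=2+3=5 → 15/20 = 0.7500
Macro-recall = mean = (0.6667 + 0.6364 + 0.7500) / 3 = 0.684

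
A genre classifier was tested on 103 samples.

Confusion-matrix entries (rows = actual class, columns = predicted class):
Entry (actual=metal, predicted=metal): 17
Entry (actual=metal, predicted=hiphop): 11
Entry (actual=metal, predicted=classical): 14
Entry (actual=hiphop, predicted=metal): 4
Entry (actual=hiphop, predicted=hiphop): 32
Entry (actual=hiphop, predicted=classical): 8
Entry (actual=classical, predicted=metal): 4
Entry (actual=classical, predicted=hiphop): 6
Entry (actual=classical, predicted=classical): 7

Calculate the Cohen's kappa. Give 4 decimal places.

Observed agreement pₒ = trace/N = 56/103 = 0.54369
Expected agreement pₑ = Σ (rowᵢ·colᵢ)/N² = (42·25 + 44·49 + 17·29)/103² = 0.34867
κ = (pₒ − pₑ)/(1 − pₑ) = (0.54369 − 0.34867)/(1 − 0.34867) = 0.2994

0.2994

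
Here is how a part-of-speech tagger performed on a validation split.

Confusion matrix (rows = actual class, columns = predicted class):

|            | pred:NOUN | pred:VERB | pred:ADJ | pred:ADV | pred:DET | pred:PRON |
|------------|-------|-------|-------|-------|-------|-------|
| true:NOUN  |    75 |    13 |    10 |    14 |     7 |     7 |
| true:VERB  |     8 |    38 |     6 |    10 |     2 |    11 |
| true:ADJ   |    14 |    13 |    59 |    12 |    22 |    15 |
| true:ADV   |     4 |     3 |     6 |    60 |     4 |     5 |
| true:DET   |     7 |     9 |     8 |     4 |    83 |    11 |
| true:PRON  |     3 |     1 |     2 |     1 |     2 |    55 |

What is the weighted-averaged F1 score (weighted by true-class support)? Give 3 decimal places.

0.608

Per-class F1 score (2·TP/(2·TP+FP+FN)):
  NOUN: TP=75, FP=8+14+4+7+3=36, FN=13+10+14+7+7=51 → 150/237 = 0.6329
  VERB: TP=38, FP=13+13+3+9+1=39, FN=8+6+10+2+11=37 → 76/152 = 0.5000
  ADJ: TP=59, FP=10+6+6+8+2=32, FN=14+13+12+22+15=76 → 118/226 = 0.5221
  ADV: TP=60, FP=14+10+12+4+1=41, FN=4+3+6+4+5=22 → 120/183 = 0.6557
  DET: TP=83, FP=7+2+22+4+2=37, FN=7+9+8+4+11=39 → 166/242 = 0.6860
  PRON: TP=55, FP=7+11+15+5+11=49, FN=3+1+2+1+2=9 → 110/168 = 0.6548
Weighted-F1 score = Σ (supportᵢ/N)·F1 scoreᵢ with N=604: (126/604)·0.6329 + (75/604)·0.5000 + (135/604)·0.5221 + (82/604)·0.6557 + (122/604)·0.6860 + (64/604)·0.6548 = 0.608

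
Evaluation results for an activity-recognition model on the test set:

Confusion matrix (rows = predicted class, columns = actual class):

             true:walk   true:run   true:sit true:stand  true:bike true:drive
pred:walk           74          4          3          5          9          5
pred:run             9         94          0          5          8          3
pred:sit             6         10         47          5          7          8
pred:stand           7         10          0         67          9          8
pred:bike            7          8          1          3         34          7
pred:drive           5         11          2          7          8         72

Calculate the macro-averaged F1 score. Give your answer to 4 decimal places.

0.6712

Per-class F1 score (2·TP/(2·TP+FP+FN)):
  walk: TP=74, FP=4+3+5+9+5=26, FN=9+6+7+7+5=34 → 148/208 = 0.71154
  run: TP=94, FP=9+0+5+8+3=25, FN=4+10+10+8+11=43 → 188/256 = 0.73438
  sit: TP=47, FP=6+10+5+7+8=36, FN=3+0+0+1+2=6 → 94/136 = 0.69118
  stand: TP=67, FP=7+10+0+9+8=34, FN=5+5+5+3+7=25 → 134/193 = 0.69430
  bike: TP=34, FP=7+8+1+3+7=26, FN=9+8+7+9+8=41 → 68/135 = 0.50370
  drive: TP=72, FP=5+11+2+7+8=33, FN=5+3+8+8+7=31 → 144/208 = 0.69231
Macro-F1 score = mean = (0.71154 + 0.73438 + 0.69118 + 0.69430 + 0.50370 + 0.69231) / 6 = 0.6712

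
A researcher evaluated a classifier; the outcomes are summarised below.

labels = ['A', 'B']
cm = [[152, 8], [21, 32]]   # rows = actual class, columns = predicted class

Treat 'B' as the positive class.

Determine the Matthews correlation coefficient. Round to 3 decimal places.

0.613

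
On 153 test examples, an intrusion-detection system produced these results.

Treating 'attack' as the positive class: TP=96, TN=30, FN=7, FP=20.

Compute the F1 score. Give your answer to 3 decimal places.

Precision = TP/(TP+FP) = 96/116 = 0.8276
Recall = TP/(TP+FN) = 96/103 = 0.9320
F1 = 2·TP/(2·TP+FP+FN) = 192/219 = 0.877

0.877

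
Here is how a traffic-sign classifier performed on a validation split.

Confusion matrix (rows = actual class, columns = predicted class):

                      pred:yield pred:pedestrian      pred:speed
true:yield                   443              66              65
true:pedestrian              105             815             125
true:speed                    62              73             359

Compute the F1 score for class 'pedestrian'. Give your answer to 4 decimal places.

0.8154

Treat 'pedestrian' as positive and all other classes as negative.
F1 score = 2·TP/(2·TP+FP+FN).
pedestrian: TP=815, FP=66+73=139, FN=105+125=230 → 1630/1999 = 0.81541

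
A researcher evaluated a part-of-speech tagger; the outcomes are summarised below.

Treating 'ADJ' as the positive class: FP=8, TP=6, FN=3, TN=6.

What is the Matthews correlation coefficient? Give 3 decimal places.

0.095

MCC = (TP·TN − FP·FN) / √((TP+FP)(TP+FN)(TN+FP)(TN+FN))
Numerator = 6·6 − 8·3 = 12
Denominator = √(14·9·14·9) = √15876 = 126.0000
MCC = 12 / 126.0000 = 0.095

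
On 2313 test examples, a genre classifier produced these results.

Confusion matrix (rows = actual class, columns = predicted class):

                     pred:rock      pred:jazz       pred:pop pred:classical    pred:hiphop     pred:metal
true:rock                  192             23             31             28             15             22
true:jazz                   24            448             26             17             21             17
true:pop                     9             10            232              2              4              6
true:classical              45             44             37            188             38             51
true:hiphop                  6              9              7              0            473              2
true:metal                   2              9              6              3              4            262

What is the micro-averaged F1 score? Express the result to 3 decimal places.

0.776

Micro-averaging pools counts across classes: ΣTP=1795, ΣFP=518, ΣFN=518.
Micro-F1 score = 2·TP/(2·TP+FP+FN) on pooled counts = 0.776 (equals overall accuracy in single-label multiclass).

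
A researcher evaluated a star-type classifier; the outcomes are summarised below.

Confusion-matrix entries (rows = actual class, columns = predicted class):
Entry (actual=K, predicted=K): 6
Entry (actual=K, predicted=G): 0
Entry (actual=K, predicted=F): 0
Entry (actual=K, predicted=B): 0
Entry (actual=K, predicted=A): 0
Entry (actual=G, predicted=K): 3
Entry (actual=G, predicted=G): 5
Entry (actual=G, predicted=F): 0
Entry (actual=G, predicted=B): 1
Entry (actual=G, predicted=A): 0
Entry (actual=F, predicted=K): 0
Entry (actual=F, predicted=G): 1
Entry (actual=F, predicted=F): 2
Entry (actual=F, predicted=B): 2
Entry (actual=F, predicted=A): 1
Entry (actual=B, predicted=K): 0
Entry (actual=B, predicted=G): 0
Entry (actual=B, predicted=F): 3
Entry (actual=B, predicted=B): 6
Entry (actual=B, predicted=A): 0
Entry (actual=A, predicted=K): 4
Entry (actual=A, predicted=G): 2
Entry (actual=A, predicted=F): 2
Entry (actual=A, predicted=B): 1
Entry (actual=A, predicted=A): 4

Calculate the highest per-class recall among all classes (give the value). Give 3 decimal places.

1.000

Per-class recall (TP/(TP+FN)):
  K: TP=6, FN=0+0+0+0=0 → 6/6 = 1.0000
  G: TP=5, FN=3+0+1+0=4 → 5/9 = 0.5556
  F: TP=2, FN=0+1+2+1=4 → 2/6 = 0.3333
  B: TP=6, FN=0+0+3+0=3 → 6/9 = 0.6667
  A: TP=4, FN=4+2+2+1=9 → 4/13 = 0.3077
Highest is class 'K' with recall = 1.000.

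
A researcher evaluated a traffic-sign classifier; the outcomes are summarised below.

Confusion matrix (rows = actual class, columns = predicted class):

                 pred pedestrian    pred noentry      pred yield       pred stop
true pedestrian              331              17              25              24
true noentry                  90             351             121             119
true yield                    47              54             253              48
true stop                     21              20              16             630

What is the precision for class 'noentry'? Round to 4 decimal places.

precision = TP/(TP+FP).
noentry: TP=351, FP=17+54+20=91 → 351/442 = 0.79412

0.7941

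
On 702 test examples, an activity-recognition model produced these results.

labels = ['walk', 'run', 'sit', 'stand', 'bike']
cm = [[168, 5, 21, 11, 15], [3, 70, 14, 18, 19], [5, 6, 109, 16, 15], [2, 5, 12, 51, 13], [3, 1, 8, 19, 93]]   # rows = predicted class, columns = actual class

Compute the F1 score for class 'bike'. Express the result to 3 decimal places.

0.667

F1 score = 2·TP/(2·TP+FP+FN).
bike: TP=93, FP=3+1+8+19=31, FN=15+19+15+13=62 → 186/279 = 0.6667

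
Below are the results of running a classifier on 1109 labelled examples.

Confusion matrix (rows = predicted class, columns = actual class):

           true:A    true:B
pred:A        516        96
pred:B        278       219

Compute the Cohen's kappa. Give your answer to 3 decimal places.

Observed agreement pₒ = trace/N = 735/1109 = 0.6628
Expected agreement pₑ = Σ (rowᵢ·colᵢ)/N² = (794·612 + 315·497)/1109² = 0.5224
κ = (pₒ − pₑ)/(1 − pₑ) = (0.6628 − 0.5224)/(1 − 0.5224) = 0.294

0.294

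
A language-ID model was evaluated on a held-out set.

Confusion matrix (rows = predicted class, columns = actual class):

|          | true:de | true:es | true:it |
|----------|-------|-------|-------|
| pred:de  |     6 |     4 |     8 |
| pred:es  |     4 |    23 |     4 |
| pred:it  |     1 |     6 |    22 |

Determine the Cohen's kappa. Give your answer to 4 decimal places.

Observed agreement pₒ = trace/N = 51/78 = 0.65385
Expected agreement pₑ = Σ (rowᵢ·colᵢ)/N² = (11·18 + 33·31 + 34·29)/78² = 0.36275
κ = (pₒ − pₑ)/(1 − pₑ) = (0.65385 − 0.36275)/(1 − 0.36275) = 0.4568

0.4568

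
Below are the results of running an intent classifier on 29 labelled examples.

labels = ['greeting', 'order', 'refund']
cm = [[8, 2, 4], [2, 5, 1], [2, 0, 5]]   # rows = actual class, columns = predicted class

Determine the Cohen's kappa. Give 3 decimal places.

0.417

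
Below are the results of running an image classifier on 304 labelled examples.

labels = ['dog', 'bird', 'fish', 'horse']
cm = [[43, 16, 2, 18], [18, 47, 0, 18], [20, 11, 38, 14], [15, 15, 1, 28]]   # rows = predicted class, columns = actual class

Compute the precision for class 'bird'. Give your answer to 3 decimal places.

0.566

One-vs-rest for 'bird': TP = diagonal; FP = other classes predicted 'bird'; FN = 'bird' predicted as other.
precision = TP/(TP+FP).
bird: TP=47, FP=18+0+18=36 → 47/83 = 0.5663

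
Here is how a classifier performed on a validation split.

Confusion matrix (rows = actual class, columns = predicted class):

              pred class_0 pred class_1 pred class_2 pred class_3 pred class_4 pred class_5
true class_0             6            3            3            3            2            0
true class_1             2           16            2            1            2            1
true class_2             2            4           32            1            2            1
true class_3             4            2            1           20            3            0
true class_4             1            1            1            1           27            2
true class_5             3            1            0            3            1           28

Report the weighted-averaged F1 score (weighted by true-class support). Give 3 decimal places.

Per-class F1 score (2·TP/(2·TP+FP+FN)):
  class_0: TP=6, FP=2+2+4+1+3=12, FN=3+3+3+2+0=11 → 12/35 = 0.3429
  class_1: TP=16, FP=3+4+2+1+1=11, FN=2+2+1+2+1=8 → 32/51 = 0.6275
  class_2: TP=32, FP=3+2+1+1+0=7, FN=2+4+1+2+1=10 → 64/81 = 0.7901
  class_3: TP=20, FP=3+1+1+1+3=9, FN=4+2+1+3+0=10 → 40/59 = 0.6780
  class_4: TP=27, FP=2+2+2+3+1=10, FN=1+1+1+1+2=6 → 54/70 = 0.7714
  class_5: TP=28, FP=0+1+1+0+2=4, FN=3+1+0+3+1=8 → 56/68 = 0.8235
Weighted-F1 score = Σ (supportᵢ/N)·F1 scoreᵢ with N=182: (17/182)·0.3429 + (24/182)·0.6275 + (42/182)·0.7901 + (30/182)·0.6780 + (33/182)·0.7714 + (36/182)·0.8235 = 0.712

0.712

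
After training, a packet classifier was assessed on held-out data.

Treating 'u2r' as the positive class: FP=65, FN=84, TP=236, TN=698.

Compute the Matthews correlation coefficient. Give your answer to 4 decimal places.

MCC = (TP·TN − FP·FN) / √((TP+FP)(TP+FN)(TN+FP)(TN+FN))
Numerator = 236·698 − 65·84 = 159268
Denominator = √(301·320·763·782) = √57470869120 = 239730.8264
MCC = 159268 / 239730.8264 = 0.6644

0.6644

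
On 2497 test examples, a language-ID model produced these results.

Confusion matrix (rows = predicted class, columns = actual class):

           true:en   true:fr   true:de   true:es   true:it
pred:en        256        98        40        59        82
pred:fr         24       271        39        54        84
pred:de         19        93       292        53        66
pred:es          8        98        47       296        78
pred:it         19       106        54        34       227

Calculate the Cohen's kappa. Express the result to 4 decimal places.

0.4234

Observed agreement pₒ = trace/N = 1342/2497 = 0.53744
Expected agreement pₑ = Σ (rowᵢ·colᵢ)/N² = (326·535 + 666·472 + 472·523 + 496·527 + 537·440)/2497² = 0.19780
κ = (pₒ − pₑ)/(1 − pₑ) = (0.53744 − 0.19780)/(1 − 0.19780) = 0.4234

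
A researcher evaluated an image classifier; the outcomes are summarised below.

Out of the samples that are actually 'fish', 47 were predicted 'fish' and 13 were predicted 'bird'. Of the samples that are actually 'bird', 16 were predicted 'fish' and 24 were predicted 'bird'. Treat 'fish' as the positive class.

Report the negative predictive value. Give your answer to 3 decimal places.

NPV = TN/(TN+FN) = 24/(24+13) = 0.649

0.649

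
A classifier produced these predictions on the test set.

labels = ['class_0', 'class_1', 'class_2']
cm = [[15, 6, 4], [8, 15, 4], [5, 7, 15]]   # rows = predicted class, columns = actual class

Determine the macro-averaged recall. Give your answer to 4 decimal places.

0.5745

Per-class recall (TP/(TP+FN)):
  class_0: TP=15, FN=8+5=13 → 15/28 = 0.53571
  class_1: TP=15, FN=6+7=13 → 15/28 = 0.53571
  class_2: TP=15, FN=4+4=8 → 15/23 = 0.65217
Macro-recall = mean = (0.53571 + 0.53571 + 0.65217) / 3 = 0.5745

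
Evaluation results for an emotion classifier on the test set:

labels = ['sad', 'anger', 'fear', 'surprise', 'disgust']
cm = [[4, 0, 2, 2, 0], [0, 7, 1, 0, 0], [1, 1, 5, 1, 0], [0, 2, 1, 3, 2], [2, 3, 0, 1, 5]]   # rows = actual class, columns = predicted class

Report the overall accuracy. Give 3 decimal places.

0.558

Accuracy = trace / total = (4+7+5+3+5=24) / 43 = 24/43 = 0.558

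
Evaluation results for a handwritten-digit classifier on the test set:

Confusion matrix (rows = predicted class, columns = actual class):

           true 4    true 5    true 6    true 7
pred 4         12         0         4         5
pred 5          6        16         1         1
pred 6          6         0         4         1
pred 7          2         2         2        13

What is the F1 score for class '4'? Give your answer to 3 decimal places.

0.511

Take TP from the diagonal, FP from the rest of the '4' prediction marginal, FN from the rest of the '4' actual marginal.
F1 score = 2·TP/(2·TP+FP+FN).
4: TP=12, FP=0+4+5=9, FN=6+6+2=14 → 24/47 = 0.5106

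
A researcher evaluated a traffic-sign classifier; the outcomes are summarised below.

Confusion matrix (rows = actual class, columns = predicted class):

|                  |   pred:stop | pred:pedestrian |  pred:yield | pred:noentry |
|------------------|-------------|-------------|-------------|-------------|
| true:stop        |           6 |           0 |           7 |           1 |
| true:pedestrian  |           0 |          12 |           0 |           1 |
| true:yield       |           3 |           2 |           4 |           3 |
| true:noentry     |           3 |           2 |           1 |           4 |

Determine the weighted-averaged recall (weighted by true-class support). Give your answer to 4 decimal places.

Per-class recall (TP/(TP+FN)):
  stop: TP=6, FN=0+7+1=8 → 6/14 = 0.42857
  pedestrian: TP=12, FN=0+0+1=1 → 12/13 = 0.92308
  yield: TP=4, FN=3+2+3=8 → 4/12 = 0.33333
  noentry: TP=4, FN=3+2+1=6 → 4/10 = 0.40000
Weighted-recall = Σ (supportᵢ/N)·recallᵢ with N=49: (14/49)·0.42857 + (13/49)·0.92308 + (12/49)·0.33333 + (10/49)·0.40000 = 0.5306

0.5306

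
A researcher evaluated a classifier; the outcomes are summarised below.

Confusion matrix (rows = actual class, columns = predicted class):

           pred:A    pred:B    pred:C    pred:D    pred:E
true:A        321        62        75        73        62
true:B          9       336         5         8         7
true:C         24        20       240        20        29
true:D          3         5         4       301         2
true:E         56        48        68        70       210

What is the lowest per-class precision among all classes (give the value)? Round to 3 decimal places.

0.612

Per-class precision (TP/(TP+FP)):
  A: TP=321, FP=9+24+3+56=92 → 321/413 = 0.7772
  B: TP=336, FP=62+20+5+48=135 → 336/471 = 0.7134
  C: TP=240, FP=75+5+4+68=152 → 240/392 = 0.6122
  D: TP=301, FP=73+8+20+70=171 → 301/472 = 0.6377
  E: TP=210, FP=62+7+29+2=100 → 210/310 = 0.6774
Lowest is class 'C' with precision = 0.612.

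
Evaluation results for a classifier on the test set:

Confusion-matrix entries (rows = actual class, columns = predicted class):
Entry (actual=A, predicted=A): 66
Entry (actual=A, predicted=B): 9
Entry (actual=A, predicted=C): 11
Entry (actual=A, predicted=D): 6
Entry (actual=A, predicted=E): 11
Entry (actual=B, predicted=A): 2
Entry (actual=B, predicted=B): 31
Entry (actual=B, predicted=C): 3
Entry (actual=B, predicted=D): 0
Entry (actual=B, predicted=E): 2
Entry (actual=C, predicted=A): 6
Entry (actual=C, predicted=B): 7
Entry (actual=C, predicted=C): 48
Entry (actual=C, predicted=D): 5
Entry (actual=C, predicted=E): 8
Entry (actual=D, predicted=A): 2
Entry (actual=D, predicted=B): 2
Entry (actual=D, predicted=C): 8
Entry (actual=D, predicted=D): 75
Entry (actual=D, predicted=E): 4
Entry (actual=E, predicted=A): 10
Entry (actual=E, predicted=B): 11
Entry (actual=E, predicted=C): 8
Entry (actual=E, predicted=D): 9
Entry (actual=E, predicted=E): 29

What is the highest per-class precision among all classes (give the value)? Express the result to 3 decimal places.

Per-class precision (TP/(TP+FP)):
  A: TP=66, FP=2+6+2+10=20 → 66/86 = 0.7674
  B: TP=31, FP=9+7+2+11=29 → 31/60 = 0.5167
  C: TP=48, FP=11+3+8+8=30 → 48/78 = 0.6154
  D: TP=75, FP=6+0+5+9=20 → 75/95 = 0.7895
  E: TP=29, FP=11+2+8+4=25 → 29/54 = 0.5370
Highest is class 'D' with precision = 0.789.

0.789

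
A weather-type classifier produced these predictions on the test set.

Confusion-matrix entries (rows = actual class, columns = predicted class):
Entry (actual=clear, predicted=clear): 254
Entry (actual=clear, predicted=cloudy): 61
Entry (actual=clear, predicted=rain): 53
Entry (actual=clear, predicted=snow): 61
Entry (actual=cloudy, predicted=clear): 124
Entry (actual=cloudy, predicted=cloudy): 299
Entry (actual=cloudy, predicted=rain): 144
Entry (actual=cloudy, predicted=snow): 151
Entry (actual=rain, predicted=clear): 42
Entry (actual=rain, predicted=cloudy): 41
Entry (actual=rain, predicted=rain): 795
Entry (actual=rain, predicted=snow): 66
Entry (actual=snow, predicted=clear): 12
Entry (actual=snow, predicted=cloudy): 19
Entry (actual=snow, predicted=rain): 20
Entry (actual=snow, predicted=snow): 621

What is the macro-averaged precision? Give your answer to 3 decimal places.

Per-class precision (TP/(TP+FP)):
  clear: TP=254, FP=124+42+12=178 → 254/432 = 0.5880
  cloudy: TP=299, FP=61+41+19=121 → 299/420 = 0.7119
  rain: TP=795, FP=53+144+20=217 → 795/1012 = 0.7856
  snow: TP=621, FP=61+151+66=278 → 621/899 = 0.6908
Macro-precision = mean = (0.5880 + 0.7119 + 0.7856 + 0.6908) / 4 = 0.694

0.694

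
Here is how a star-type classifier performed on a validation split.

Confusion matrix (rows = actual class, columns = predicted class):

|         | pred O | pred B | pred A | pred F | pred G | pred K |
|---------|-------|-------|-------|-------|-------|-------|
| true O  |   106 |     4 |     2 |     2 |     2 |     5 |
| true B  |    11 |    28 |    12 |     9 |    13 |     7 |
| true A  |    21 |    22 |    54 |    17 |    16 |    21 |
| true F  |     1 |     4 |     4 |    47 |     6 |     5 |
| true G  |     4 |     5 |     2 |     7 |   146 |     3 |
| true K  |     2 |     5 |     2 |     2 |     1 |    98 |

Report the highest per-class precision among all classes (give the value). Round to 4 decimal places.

0.7935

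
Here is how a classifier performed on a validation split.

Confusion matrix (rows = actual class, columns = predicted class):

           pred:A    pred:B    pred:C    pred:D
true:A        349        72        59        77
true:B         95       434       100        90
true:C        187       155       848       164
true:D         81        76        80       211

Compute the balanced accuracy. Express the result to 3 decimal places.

0.582

Balanced accuracy = mean of per-class recall.
  A: recall = 349/557 = 0.6266
  B: recall = 434/719 = 0.6036
  C: recall = 848/1354 = 0.6263
  D: recall = 211/448 = 0.4710
Mean = (0.6266 + 0.6036 + 0.6263 + 0.4710) / 4 = 0.582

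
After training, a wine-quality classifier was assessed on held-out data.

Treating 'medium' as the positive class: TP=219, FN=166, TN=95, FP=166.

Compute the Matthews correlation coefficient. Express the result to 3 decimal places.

-0.067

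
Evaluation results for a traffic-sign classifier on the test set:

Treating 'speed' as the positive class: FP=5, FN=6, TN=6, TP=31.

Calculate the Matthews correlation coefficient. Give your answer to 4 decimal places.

0.3720

MCC = (TP·TN − FP·FN) / √((TP+FP)(TP+FN)(TN+FP)(TN+FN))
Numerator = 31·6 − 5·6 = 156
Denominator = √(36·37·11·12) = √175824 = 419.3137
MCC = 156 / 419.3137 = 0.3720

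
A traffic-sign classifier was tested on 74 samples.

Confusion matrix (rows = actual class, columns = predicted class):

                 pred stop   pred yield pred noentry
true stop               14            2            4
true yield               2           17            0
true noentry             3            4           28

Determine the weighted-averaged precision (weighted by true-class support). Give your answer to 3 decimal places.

Per-class precision (TP/(TP+FP)):
  stop: TP=14, FP=2+3=5 → 14/19 = 0.7368
  yield: TP=17, FP=2+4=6 → 17/23 = 0.7391
  noentry: TP=28, FP=4+0=4 → 28/32 = 0.8750
Weighted-precision = Σ (supportᵢ/N)·precisionᵢ with N=74: (20/74)·0.7368 + (19/74)·0.7391 + (35/74)·0.8750 = 0.803

0.803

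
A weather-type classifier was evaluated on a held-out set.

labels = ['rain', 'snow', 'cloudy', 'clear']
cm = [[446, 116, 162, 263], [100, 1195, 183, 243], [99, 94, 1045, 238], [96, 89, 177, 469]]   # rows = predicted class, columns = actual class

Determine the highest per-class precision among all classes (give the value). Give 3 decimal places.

0.708

Per-class precision (TP/(TP+FP)):
  rain: TP=446, FP=116+162+263=541 → 446/987 = 0.4519
  snow: TP=1195, FP=100+183+243=526 → 1195/1721 = 0.6944
  cloudy: TP=1045, FP=99+94+238=431 → 1045/1476 = 0.7080
  clear: TP=469, FP=96+89+177=362 → 469/831 = 0.5644
Highest is class 'cloudy' with precision = 0.708.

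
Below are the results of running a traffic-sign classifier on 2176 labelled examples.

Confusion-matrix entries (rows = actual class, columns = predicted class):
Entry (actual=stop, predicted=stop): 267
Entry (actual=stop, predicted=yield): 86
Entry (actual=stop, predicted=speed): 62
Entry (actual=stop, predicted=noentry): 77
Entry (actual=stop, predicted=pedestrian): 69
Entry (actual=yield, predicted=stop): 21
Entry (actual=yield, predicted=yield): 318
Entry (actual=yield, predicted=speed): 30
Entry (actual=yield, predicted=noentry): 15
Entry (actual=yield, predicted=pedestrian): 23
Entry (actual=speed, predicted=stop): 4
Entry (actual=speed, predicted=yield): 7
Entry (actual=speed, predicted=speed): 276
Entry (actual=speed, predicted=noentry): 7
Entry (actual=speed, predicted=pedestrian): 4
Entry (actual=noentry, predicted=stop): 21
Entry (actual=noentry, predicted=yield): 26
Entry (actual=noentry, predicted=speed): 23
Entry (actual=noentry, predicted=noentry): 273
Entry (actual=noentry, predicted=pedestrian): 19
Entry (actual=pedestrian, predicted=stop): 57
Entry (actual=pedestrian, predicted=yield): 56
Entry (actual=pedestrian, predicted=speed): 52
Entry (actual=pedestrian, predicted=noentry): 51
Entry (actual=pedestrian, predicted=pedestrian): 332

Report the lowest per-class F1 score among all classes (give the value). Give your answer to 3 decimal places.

0.574

Per-class F1 score (2·TP/(2·TP+FP+FN)):
  stop: TP=267, FP=21+4+21+57=103, FN=86+62+77+69=294 → 534/931 = 0.5736
  yield: TP=318, FP=86+7+26+56=175, FN=21+30+15+23=89 → 636/900 = 0.7067
  speed: TP=276, FP=62+30+23+52=167, FN=4+7+7+4=22 → 552/741 = 0.7449
  noentry: TP=273, FP=77+15+7+51=150, FN=21+26+23+19=89 → 546/785 = 0.6955
  pedestrian: TP=332, FP=69+23+4+19=115, FN=57+56+52+51=216 → 664/995 = 0.6673
Lowest is class 'stop' with F1 score = 0.574.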